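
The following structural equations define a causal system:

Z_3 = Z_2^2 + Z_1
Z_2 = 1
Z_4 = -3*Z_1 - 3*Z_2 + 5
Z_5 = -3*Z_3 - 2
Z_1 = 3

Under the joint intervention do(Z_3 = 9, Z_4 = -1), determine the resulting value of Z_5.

Setting Z_3 = 9, Z_4 = -1 by intervention discards those variables' equations.
Z_5 = -3*Z_3 - 2  [with Z_3=9]  = -29

-29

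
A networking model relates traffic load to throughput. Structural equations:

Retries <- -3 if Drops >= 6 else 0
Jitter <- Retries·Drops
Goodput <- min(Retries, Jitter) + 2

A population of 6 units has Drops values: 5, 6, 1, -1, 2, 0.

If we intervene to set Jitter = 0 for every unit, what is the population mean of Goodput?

do(Jitter=0) breaks Jitter's dependence on Drops. With Jitter=0 fixed, Goodput across the units is 2, -1, 2, 2, 2, 2, mean 1.5.

1.5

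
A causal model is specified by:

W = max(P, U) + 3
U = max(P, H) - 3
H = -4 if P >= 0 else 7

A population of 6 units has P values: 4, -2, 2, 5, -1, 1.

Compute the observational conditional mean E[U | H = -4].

Observing H=-4 restricts to units where H's equation naturally yields -4: P ∈ {4, 2, 5, 1}. In that subpopulation U = 1, -1, 2, -2, mean 0.

0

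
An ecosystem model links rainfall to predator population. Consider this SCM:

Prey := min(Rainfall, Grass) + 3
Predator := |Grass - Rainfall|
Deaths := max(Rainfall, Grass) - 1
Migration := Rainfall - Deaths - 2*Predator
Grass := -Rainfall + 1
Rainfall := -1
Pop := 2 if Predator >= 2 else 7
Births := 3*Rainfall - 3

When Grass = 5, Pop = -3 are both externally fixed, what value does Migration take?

-17

Setting Grass = 5, Pop = -3 by intervention discards those variables' equations.
Predator = |Grass - Rainfall|  [with Grass=5, Rainfall=-1]  = 6
Deaths = max(Rainfall, Grass) - 1  [with Rainfall=-1, Grass=5]  = 4
Migration = Rainfall - Deaths - 2*Predator  [with Rainfall=-1, Deaths=4, Predator=6]  = -17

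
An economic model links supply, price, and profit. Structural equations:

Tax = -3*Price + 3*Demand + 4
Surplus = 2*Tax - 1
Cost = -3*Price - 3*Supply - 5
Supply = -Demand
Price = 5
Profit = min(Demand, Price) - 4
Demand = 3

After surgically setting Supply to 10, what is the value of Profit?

The intervention breaks the incoming arrows to Supply: Supply = -Demand no longer applies, and Supply = 10.
No directed path runs from Supply to Profit, so Profit keeps its natural value.
Profit = min(Demand, Price) - 4  [with Demand=3, Price=5]  = -1

-1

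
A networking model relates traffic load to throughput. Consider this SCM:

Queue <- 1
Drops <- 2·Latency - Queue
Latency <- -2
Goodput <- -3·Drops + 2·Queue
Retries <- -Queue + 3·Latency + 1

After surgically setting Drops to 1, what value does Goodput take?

do(Drops=1) replaces the equation Drops <- 2·Latency - Queue with the constant Drops = 1.
Goodput = -3·Drops + 2·Queue  [with Drops=1, Queue=1]  = -1

-1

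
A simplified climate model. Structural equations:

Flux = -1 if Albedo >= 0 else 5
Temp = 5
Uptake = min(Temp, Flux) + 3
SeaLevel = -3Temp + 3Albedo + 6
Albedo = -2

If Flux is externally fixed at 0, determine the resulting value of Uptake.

3

Intervening sets Flux = 0 and removes its equation (Flux = -1 if Albedo >= 0 else 5).
Uptake = min(Temp, Flux) + 3  [with Temp=5, Flux=0]  = 3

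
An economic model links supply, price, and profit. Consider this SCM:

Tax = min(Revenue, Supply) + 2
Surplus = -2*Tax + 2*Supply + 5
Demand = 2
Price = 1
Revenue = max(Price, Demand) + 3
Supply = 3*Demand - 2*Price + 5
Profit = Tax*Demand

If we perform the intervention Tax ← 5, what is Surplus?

Under do(Tax=5), the mechanism Tax = min(Revenue, Supply) + 2 is discarded; Tax is fixed at 5.
Supply = 3*Demand - 2*Price + 5  [with Demand=2, Price=1]  = 9
Surplus = -2*Tax + 2*Supply + 5  [with Tax=5, Supply=9]  = 13

13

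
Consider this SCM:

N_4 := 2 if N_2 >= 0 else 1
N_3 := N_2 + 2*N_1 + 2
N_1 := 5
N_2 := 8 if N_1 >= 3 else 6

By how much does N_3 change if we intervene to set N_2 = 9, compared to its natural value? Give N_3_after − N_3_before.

The intervention breaks the incoming arrows to N_2: N_2 := 8 if N_1 >= 3 else 6 no longer applies, and N_2 = 9.
N_3 = N_2 + 2*N_1 + 2  [with N_2=9, N_1=5]  = 21
Without intervention: N_2 = 8 if N_1 >= 3 else 6  [with N_1=5]  = 8; N_3 = N_2 + 2*N_1 + 2  [with N_2=8, N_1=5]  = 20.
Change = 21 − 20 = 1.

1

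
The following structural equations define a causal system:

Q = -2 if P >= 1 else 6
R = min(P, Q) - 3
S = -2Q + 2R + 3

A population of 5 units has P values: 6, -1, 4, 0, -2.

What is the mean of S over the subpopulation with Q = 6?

Conditioning on Q=6 selects the 3 unit(s) with P ∈ {-1, 0, -2}. Their S values: -17, -15, -19. Mean = -17.

-17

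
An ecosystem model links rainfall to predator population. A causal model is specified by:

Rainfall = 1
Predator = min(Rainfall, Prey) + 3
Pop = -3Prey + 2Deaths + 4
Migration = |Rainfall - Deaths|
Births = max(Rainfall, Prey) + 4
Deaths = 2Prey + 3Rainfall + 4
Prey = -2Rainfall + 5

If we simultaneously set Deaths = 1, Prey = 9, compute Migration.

0

The joint intervention fixes Deaths = 1, Prey = 9, removing each variable's own equation.
Migration = |Rainfall - Deaths|  [with Rainfall=1, Deaths=1]  = 0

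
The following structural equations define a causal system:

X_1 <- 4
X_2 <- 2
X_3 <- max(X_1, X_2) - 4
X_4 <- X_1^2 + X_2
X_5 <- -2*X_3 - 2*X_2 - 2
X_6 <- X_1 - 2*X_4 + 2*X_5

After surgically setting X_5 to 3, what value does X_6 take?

-26

The intervention breaks the incoming arrows to X_5: X_5 <- -2*X_3 - 2*X_2 - 2 no longer applies, and X_5 = 3.
X_4 = X_1^2 + X_2  [with X_1=4, X_2=2]  = 18
X_6 = X_1 - 2*X_4 + 2*X_5  [with X_1=4, X_4=18, X_5=3]  = -26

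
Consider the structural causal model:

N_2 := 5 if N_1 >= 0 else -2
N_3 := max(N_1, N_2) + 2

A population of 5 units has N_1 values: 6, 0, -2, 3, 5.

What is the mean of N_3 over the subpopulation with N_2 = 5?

E[N_3|N_2=5] averages over only the 4 units with N_2=5 (N_1 = 6, 0, 3, 5): N_3 = 8, 7, 7, 7, mean 7.25.

7.25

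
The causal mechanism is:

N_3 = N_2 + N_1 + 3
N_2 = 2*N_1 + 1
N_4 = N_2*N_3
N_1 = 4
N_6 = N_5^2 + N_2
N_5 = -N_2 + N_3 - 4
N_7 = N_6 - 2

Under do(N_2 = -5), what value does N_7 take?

2

Under do(N_2=-5), the mechanism N_2 = 2*N_1 + 1 is discarded; N_2 is fixed at -5.
N_3 = N_2 + N_1 + 3  [with N_2=-5, N_1=4]  = 2
N_5 = -N_2 + N_3 - 4  [with N_2=-5, N_3=2]  = 3
N_6 = N_5^2 + N_2  [with N_5=3, N_2=-5]  = 4
N_7 = N_6 - 2  [with N_6=4]  = 2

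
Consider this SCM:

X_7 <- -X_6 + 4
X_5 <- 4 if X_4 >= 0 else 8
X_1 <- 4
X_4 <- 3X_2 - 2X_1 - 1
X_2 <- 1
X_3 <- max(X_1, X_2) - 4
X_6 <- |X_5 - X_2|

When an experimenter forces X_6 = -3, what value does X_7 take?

Intervening sets X_6 = -3 and removes its equation (X_6 <- |X_5 - X_2|).
X_7 = -X_6 + 4  [with X_6=-3]  = 7

7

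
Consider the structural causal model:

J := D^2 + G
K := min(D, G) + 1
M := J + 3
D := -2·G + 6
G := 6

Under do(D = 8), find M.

do(D=8) replaces the equation D := -2·G + 6 with the constant D = 8.
J = D^2 + G  [with D=8, G=6]  = 70
M = J + 3  [with J=70]  = 73

73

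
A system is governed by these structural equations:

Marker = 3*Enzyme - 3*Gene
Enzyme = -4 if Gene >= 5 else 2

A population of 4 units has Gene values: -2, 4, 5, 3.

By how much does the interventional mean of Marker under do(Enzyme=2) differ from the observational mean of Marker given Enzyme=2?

do(Enzyme=2) breaks Enzyme's dependence on Gene. With Enzyme=2 fixed, Marker across the units is 12, -6, -9, -3, mean -1.5.
Observing Enzyme=2 restricts to units where Enzyme's equation naturally yields 2: Gene ∈ {-2, 4, 3}. In that subpopulation Marker = 12, -6, -3, mean 1.
Difference = -1.5 − 1 = -2.5.

-2.5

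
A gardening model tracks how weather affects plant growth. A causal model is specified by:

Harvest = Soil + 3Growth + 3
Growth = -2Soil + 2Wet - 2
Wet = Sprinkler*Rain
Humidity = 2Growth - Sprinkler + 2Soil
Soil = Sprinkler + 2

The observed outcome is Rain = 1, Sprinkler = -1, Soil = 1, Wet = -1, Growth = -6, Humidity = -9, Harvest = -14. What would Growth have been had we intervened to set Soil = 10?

do(Soil=10) replaces the equation Soil = Sprinkler + 2 with the constant Soil = 10.
Wet = Sprinkler*Rain  [with Sprinkler=-1, Rain=1]  = -1
Growth = -2Soil + 2Wet - 2  [with Soil=10, Wet=-1]  = -24

-24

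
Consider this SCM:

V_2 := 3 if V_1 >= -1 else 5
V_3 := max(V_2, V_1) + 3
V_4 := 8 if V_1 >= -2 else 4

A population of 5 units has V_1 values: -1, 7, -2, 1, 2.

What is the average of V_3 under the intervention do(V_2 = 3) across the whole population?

6.8

Every unit gets V_2=3 under the intervention. V_3 values become 6, 10, 6, 6, 6; E[V_3|do(V_2=3)] = 6.8.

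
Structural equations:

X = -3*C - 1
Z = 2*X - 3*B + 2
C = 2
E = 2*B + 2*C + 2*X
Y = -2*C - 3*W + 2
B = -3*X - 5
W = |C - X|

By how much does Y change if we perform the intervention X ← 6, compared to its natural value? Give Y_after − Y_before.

15

Under do(X=6), the mechanism X = -3*C - 1 is discarded; X is fixed at 6.
W = |C - X|  [with C=2, X=6]  = 4
Y = -2*C - 3*W + 2  [with C=2, W=4]  = -14
Without intervention: X = -3*C - 1  [with C=2]  = -7; W = |C - X|  [with C=2, X=-7]  = 9; Y = -2*C - 3*W + 2  [with C=2, W=9]  = -29.
Change = -14 − (-29) = 15.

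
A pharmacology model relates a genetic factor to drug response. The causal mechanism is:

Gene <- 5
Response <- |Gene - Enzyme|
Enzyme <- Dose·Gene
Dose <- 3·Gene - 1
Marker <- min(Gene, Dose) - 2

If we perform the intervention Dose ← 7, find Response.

30

do(Dose=7) replaces the equation Dose <- 3·Gene - 1 with the constant Dose = 7.
Enzyme = Dose·Gene  [with Dose=7, Gene=5]  = 35
Response = |Gene - Enzyme|  [with Gene=5, Enzyme=35]  = 30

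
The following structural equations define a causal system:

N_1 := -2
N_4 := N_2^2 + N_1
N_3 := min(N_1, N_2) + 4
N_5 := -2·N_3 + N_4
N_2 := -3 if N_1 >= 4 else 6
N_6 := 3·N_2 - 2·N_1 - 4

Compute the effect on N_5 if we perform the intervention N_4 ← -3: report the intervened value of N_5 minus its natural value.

-37

Intervening sets N_4 = -3 and removes its equation (N_4 := N_2^2 + N_1).
N_2 = -3 if N_1 >= 4 else 6  [with N_1=-2]  = 6
N_3 = min(N_1, N_2) + 4  [with N_1=-2, N_2=6]  = 2
N_5 = -2·N_3 + N_4  [with N_3=2, N_4=-3]  = -7
Without intervention: N_2 = -3 if N_1 >= 4 else 6  [with N_1=-2]  = 6; N_3 = min(N_1, N_2) + 4  [with N_1=-2, N_2=6]  = 2; N_4 = N_2^2 + N_1  [with N_2=6, N_1=-2]  = 34; N_5 = -2·N_3 + N_4  [with N_3=2, N_4=34]  = 30.
Change = -7 − 30 = -37.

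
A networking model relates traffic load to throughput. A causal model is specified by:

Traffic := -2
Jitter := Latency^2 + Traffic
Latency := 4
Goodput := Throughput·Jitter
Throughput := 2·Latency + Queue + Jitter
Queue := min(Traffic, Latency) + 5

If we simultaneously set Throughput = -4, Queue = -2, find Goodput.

-56

The joint intervention fixes Throughput = -4, Queue = -2, removing each variable's own equation.
Jitter = Latency^2 + Traffic  [with Latency=4, Traffic=-2]  = 14
Goodput = Throughput·Jitter  [with Throughput=-4, Jitter=14]  = -56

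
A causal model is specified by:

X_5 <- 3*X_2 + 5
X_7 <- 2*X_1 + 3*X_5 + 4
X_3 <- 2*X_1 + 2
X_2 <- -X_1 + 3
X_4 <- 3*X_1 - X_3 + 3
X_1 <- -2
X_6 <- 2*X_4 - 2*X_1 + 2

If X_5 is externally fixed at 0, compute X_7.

0

Under do(X_5=0), the mechanism X_5 <- 3*X_2 + 5 is discarded; X_5 is fixed at 0.
X_7 = 2*X_1 + 3*X_5 + 4  [with X_1=-2, X_5=0]  = 0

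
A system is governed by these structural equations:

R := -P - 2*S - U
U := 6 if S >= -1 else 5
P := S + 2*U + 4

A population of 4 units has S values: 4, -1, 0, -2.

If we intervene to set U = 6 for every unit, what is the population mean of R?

do(U=6) breaks U's dependence on S. With U=6 fixed, R across the units is -34, -19, -22, -16, mean -22.75.

-22.75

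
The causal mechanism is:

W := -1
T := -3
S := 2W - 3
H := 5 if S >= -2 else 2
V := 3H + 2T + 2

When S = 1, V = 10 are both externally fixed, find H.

The joint intervention fixes S = 1, V = 10, removing each variable's own equation.
H = 5 if S >= -2 else 2  [with S=1]  = 5

5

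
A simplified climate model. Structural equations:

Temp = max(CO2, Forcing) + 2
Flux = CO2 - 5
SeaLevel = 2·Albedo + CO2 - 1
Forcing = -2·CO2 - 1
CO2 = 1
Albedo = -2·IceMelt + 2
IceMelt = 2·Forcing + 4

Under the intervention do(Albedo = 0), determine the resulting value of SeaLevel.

The intervention breaks the incoming arrows to Albedo: Albedo = -2·IceMelt + 2 no longer applies, and Albedo = 0.
SeaLevel = 2·Albedo + CO2 - 1  [with Albedo=0, CO2=1]  = 0

0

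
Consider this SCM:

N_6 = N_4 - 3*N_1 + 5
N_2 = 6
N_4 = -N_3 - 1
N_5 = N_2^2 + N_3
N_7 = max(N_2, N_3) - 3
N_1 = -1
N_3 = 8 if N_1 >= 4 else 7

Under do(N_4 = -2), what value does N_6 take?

Under do(N_4=-2), the mechanism N_4 = -N_3 - 1 is discarded; N_4 is fixed at -2.
N_6 = N_4 - 3*N_1 + 5  [with N_4=-2, N_1=-1]  = 6

6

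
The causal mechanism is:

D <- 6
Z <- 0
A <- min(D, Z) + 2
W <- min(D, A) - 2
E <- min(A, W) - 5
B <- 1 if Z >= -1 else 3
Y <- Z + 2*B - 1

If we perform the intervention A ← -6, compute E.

-13

do(A=-6) replaces the equation A <- min(D, Z) + 2 with the constant A = -6.
W = min(D, A) - 2  [with D=6, A=-6]  = -8
E = min(A, W) - 5  [with A=-6, W=-8]  = -13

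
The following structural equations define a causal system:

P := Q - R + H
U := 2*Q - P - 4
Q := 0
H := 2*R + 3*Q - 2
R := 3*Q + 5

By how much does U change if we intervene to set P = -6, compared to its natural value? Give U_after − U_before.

Intervening sets P = -6 and removes its equation (P := Q - R + H).
U = 2*Q - P - 4  [with Q=0, P=-6]  = 2
Without intervention: R = 3*Q + 5  [with Q=0]  = 5; H = 2*R + 3*Q - 2  [with R=5, Q=0]  = 8; P = Q - R + H  [with Q=0, R=5, H=8]  = 3; U = 2*Q - P - 4  [with Q=0, P=3]  = -7.
Change = 2 − (-7) = 9.

9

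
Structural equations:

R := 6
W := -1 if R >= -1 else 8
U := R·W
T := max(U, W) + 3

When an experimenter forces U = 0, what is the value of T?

3

The intervention breaks the incoming arrows to U: U := R·W no longer applies, and U = 0.
W = -1 if R >= -1 else 8  [with R=6]  = -1
T = max(U, W) + 3  [with U=0, W=-1]  = 3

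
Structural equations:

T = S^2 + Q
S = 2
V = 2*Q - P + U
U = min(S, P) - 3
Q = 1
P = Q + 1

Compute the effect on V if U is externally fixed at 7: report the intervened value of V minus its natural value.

8

The intervention breaks the incoming arrows to U: U = min(S, P) - 3 no longer applies, and U = 7.
P = Q + 1  [with Q=1]  = 2
V = 2*Q - P + U  [with Q=1, P=2, U=7]  = 7
Without intervention: P = Q + 1  [with Q=1]  = 2; U = min(S, P) - 3  [with S=2, P=2]  = -1; V = 2*Q - P + U  [with Q=1, P=2, U=-1]  = -1.
Change = 7 − (-1) = 8.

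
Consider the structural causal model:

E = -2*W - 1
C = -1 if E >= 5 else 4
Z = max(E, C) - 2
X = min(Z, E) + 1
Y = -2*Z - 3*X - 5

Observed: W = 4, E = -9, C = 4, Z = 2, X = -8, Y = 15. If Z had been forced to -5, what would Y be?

Under do(Z=-5), the mechanism Z = max(E, C) - 2 is discarded; Z is fixed at -5.
E = -2*W - 1  [with W=4]  = -9
X = min(Z, E) + 1  [with Z=-5, E=-9]  = -8
Y = -2*Z - 3*X - 5  [with Z=-5, X=-8]  = 29

29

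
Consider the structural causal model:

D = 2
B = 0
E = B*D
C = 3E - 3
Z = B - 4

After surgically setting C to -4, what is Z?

Intervening sets C = -4 and removes its equation (C = 3E - 3).
No directed path runs from C to Z, so Z keeps its natural value.
Z = B - 4  [with B=0]  = -4

-4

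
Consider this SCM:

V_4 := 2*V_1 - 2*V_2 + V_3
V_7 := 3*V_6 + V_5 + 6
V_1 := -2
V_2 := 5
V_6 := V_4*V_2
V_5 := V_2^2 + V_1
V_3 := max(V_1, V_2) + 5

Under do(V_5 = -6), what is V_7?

-60

Under do(V_5=-6), the mechanism V_5 := V_2^2 + V_1 is discarded; V_5 is fixed at -6.
V_3 = max(V_1, V_2) + 5  [with V_1=-2, V_2=5]  = 10
V_4 = 2*V_1 - 2*V_2 + V_3  [with V_1=-2, V_2=5, V_3=10]  = -4
V_6 = V_4*V_2  [with V_4=-4, V_2=5]  = -20
V_7 = 3*V_6 + V_5 + 6  [with V_6=-20, V_5=-6]  = -60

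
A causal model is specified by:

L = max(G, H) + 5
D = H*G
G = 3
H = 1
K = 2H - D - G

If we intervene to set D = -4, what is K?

do(D=-4) replaces the equation D = H*G with the constant D = -4.
K = 2H - D - G  [with H=1, D=-4, G=3]  = 3

3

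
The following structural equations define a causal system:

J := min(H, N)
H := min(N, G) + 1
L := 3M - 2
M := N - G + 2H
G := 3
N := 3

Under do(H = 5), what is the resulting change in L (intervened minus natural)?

6

do(H=5) replaces the equation H := min(N, G) + 1 with the constant H = 5.
M = N - G + 2H  [with N=3, G=3, H=5]  = 10
L = 3M - 2  [with M=10]  = 28
Without intervention: H = min(N, G) + 1  [with N=3, G=3]  = 4; M = N - G + 2H  [with N=3, G=3, H=4]  = 8; L = 3M - 2  [with M=8]  = 22.
Change = 28 − 22 = 6.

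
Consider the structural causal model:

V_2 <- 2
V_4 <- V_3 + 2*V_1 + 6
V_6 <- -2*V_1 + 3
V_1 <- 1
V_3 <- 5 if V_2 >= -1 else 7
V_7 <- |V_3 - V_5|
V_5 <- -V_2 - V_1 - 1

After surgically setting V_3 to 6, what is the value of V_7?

The intervention breaks the incoming arrows to V_3: V_3 <- 5 if V_2 >= -1 else 7 no longer applies, and V_3 = 6.
V_5 = -V_2 - V_1 - 1  [with V_2=2, V_1=1]  = -4
V_7 = |V_3 - V_5|  [with V_3=6, V_5=-4]  = 10

10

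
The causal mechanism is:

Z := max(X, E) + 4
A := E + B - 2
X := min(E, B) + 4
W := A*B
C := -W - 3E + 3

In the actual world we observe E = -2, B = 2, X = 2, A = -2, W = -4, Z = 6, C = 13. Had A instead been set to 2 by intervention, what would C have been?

The intervention breaks the incoming arrows to A: A := E + B - 2 no longer applies, and A = 2.
W = A*B  [with A=2, B=2]  = 4
C = -W - 3E + 3  [with W=4, E=-2]  = 5

5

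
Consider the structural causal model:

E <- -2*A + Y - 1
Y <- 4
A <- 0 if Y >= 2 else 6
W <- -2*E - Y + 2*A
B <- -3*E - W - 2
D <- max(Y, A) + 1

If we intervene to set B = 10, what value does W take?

-10

The intervention breaks the incoming arrows to B: B <- -3*E - W - 2 no longer applies, and B = 10.
Since W is not a descendant of the intervened variable, it is unaffected.
A = 0 if Y >= 2 else 6  [with Y=4]  = 0
E = -2*A + Y - 1  [with A=0, Y=4]  = 3
W = -2*E - Y + 2*A  [with E=3, Y=4, A=0]  = -10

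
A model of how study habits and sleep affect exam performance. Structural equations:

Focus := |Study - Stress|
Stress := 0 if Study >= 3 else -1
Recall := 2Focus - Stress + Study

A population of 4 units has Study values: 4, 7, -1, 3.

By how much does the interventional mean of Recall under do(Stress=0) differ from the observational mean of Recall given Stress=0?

-3.25

The intervention sets Stress=0 in all 4 units regardless of Study. Recomputing Recall per unit gives 12, 21, 1, 9; average 10.75.
E[Recall|Stress=0] averages over only the 3 units with Stress=0 (Study = 4, 7, 3): Recall = 12, 21, 9, mean 14.
Difference = 10.75 − 14 = -3.25.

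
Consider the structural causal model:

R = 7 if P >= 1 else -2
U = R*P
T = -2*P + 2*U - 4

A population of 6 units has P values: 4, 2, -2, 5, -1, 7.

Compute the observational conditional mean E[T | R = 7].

50

Observing R=7 restricts to units where R's equation naturally yields 7: P ∈ {4, 2, 5, 7}. In that subpopulation T = 44, 20, 56, 80, mean 50.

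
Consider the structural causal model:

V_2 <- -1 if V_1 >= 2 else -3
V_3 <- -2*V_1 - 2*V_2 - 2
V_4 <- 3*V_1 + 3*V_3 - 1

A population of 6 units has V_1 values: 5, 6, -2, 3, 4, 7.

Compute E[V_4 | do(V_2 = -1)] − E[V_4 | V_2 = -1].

The intervention sets V_2=-1 in all 6 units regardless of V_1. Recomputing V_4 per unit gives -16, -19, 5, -10, -13, -22; average -12.5.
E[V_4|V_2=-1] averages over only the 5 units with V_2=-1 (V_1 = 5, 6, 3, 4, 7): V_4 = -16, -19, -10, -13, -22, mean -16.
Difference = -12.5 − (-16) = 3.5.

3.5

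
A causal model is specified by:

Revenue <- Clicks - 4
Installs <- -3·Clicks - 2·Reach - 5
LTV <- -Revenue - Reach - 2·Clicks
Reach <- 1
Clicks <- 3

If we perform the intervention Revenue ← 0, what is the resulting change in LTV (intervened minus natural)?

-1

Intervening sets Revenue = 0 and removes its equation (Revenue <- Clicks - 4).
LTV = -Revenue - Reach - 2·Clicks  [with Revenue=0, Reach=1, Clicks=3]  = -7
Without intervention: Revenue = Clicks - 4  [with Clicks=3]  = -1; LTV = -Revenue - Reach - 2·Clicks  [with Revenue=-1, Reach=1, Clicks=3]  = -6.
Change = -7 − (-6) = -1.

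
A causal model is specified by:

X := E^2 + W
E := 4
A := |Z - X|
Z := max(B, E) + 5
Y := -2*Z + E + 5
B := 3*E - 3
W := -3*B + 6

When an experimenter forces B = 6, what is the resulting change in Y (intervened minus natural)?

Under do(B=6), the mechanism B := 3*E - 3 is discarded; B is fixed at 6.
Z = max(B, E) + 5  [with B=6, E=4]  = 11
Y = -2*Z + E + 5  [with Z=11, E=4]  = -13
Without intervention: B = 3*E - 3  [with E=4]  = 9; Z = max(B, E) + 5  [with B=9, E=4]  = 14; Y = -2*Z + E + 5  [with Z=14, E=4]  = -19.
Change = -13 − (-19) = 6.

6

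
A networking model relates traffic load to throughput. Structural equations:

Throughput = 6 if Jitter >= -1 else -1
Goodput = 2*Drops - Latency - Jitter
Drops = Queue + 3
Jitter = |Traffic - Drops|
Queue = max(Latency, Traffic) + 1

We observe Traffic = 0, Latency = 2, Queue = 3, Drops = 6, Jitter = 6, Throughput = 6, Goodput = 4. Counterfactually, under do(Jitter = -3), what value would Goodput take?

Under do(Jitter=-3), the mechanism Jitter = |Traffic - Drops| is discarded; Jitter is fixed at -3.
Queue = max(Latency, Traffic) + 1  [with Latency=2, Traffic=0]  = 3
Drops = Queue + 3  [with Queue=3]  = 6
Goodput = 2*Drops - Latency - Jitter  [with Drops=6, Latency=2, Jitter=-3]  = 13

13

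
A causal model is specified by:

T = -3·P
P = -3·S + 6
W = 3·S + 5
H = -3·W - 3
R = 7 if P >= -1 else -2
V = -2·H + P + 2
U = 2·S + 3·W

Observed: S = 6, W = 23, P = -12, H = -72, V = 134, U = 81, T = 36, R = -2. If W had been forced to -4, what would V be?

-28

do(W=-4) replaces the equation W = 3·S + 5 with the constant W = -4.
P = -3·S + 6  [with S=6]  = -12
H = -3·W - 3  [with W=-4]  = 9
V = -2·H + P + 2  [with H=9, P=-12]  = -28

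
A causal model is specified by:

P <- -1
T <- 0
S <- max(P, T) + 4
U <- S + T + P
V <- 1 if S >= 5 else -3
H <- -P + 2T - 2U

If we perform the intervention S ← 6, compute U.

5

The intervention breaks the incoming arrows to S: S <- max(P, T) + 4 no longer applies, and S = 6.
U = S + T + P  [with S=6, T=0, P=-1]  = 5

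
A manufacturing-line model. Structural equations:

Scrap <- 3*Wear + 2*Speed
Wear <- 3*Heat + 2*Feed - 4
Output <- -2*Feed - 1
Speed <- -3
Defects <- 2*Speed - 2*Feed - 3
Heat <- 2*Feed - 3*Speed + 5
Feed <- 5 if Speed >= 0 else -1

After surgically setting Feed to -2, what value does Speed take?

Under do(Feed=-2), the mechanism Feed <- 5 if Speed >= 0 else -1 is discarded; Feed is fixed at -2.
Speed is not downstream of the intervention, so its value is determined by the original equations.

-3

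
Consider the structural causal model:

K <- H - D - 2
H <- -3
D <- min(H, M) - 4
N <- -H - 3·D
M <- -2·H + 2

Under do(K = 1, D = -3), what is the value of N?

The joint intervention fixes K = 1, D = -3, removing each variable's own equation.
N = -H - 3·D  [with H=-3, D=-3]  = 12

12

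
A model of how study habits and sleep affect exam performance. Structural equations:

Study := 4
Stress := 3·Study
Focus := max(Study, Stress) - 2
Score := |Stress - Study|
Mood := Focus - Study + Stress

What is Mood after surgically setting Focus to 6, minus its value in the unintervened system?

do(Focus=6) replaces the equation Focus := max(Study, Stress) - 2 with the constant Focus = 6.
Stress = 3·Study  [with Study=4]  = 12
Mood = Focus - Study + Stress  [with Focus=6, Study=4, Stress=12]  = 14
Without intervention: Stress = 3·Study  [with Study=4]  = 12; Focus = max(Study, Stress) - 2  [with Study=4, Stress=12]  = 10; Mood = Focus - Study + Stress  [with Focus=10, Study=4, Stress=12]  = 18.
Change = 14 − 18 = -4.

-4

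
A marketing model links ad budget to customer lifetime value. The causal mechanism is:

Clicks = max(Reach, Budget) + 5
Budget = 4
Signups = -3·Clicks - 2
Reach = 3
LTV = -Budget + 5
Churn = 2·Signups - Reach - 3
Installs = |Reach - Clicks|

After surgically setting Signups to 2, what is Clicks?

9

do(Signups=2) replaces the equation Signups = -3·Clicks - 2 with the constant Signups = 2.
Clicks is not downstream of the intervention, so its value is determined by the original equations.
Clicks = max(Reach, Budget) + 5  [with Reach=3, Budget=4]  = 9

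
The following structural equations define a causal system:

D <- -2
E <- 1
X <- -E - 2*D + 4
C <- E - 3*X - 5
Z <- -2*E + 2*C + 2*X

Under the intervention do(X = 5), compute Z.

do(X=5) replaces the equation X <- -E - 2*D + 4 with the constant X = 5.
C = E - 3*X - 5  [with E=1, X=5]  = -19
Z = -2*E + 2*C + 2*X  [with E=1, C=-19, X=5]  = -30

-30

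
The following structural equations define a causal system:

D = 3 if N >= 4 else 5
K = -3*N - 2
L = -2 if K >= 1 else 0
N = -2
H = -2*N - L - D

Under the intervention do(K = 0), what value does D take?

Under do(K=0), the mechanism K = -3*N - 2 is discarded; K is fixed at 0.
Since D is not a descendant of the intervened variable, it is unaffected.
D = 3 if N >= 4 else 5  [with N=-2]  = 5

5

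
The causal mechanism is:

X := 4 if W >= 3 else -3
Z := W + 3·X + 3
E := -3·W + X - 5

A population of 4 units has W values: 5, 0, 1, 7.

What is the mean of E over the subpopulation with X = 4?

-19

Conditioning on X=4 selects the 2 unit(s) with W ∈ {5, 7}. Their E values: -16, -22. Mean = -19.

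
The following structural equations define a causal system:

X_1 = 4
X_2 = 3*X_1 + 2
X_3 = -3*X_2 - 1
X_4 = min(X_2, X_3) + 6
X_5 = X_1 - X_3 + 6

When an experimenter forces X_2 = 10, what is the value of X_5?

41

do(X_2=10) replaces the equation X_2 = 3*X_1 + 2 with the constant X_2 = 10.
X_3 = -3*X_2 - 1  [with X_2=10]  = -31
X_5 = X_1 - X_3 + 6  [with X_1=4, X_3=-31]  = 41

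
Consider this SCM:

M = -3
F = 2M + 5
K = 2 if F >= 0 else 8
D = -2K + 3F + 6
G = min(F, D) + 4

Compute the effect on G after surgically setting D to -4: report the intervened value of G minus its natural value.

Intervening sets D = -4 and removes its equation (D = -2K + 3F + 6).
F = 2M + 5  [with M=-3]  = -1
G = min(F, D) + 4  [with F=-1, D=-4]  = 0
Without intervention: F = 2M + 5  [with M=-3]  = -1; K = 2 if F >= 0 else 8  [with F=-1]  = 8; D = -2K + 3F + 6  [with K=8, F=-1]  = -13; G = min(F, D) + 4  [with F=-1, D=-13]  = -9.
Change = 0 − (-9) = 9.

9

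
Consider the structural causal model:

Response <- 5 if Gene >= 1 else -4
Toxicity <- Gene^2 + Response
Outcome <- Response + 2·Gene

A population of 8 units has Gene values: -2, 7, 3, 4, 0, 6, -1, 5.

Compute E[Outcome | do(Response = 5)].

The intervention sets Response=5 in all 8 units regardless of Gene. Recomputing Outcome per unit gives 1, 19, 11, 13, 5, 17, 3, 15; average 10.5.

10.5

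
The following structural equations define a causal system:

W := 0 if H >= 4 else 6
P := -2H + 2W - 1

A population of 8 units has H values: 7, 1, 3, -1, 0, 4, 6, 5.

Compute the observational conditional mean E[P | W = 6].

Conditioning on W=6 selects the 4 unit(s) with H ∈ {1, 3, -1, 0}. Their P values: 9, 5, 13, 11. Mean = 9.5.

9.5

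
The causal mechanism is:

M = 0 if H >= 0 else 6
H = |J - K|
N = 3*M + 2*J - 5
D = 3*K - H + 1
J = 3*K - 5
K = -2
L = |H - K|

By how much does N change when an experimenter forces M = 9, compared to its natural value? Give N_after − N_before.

27

Intervening sets M = 9 and removes its equation (M = 0 if H >= 0 else 6).
J = 3*K - 5  [with K=-2]  = -11
N = 3*M + 2*J - 5  [with M=9, J=-11]  = 0
Without intervention: J = 3*K - 5  [with K=-2]  = -11; H = |J - K|  [with J=-11, K=-2]  = 9; M = 0 if H >= 0 else 6  [with H=9]  = 0; N = 3*M + 2*J - 5  [with M=0, J=-11]  = -27.
Change = 0 − (-27) = 27.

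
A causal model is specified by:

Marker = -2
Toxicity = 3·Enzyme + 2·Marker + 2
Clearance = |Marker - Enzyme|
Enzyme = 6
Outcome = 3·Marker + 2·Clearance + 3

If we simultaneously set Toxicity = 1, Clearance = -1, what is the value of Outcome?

Setting Toxicity = 1, Clearance = -1 by intervention discards those variables' equations.
Outcome = 3·Marker + 2·Clearance + 3  [with Marker=-2, Clearance=-1]  = -5

-5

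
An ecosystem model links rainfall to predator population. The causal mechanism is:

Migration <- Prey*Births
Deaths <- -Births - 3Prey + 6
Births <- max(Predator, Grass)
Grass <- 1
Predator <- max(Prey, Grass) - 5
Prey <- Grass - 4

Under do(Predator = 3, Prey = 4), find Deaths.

Setting Predator = 3, Prey = 4 by intervention discards those variables' equations.
Births = max(Predator, Grass)  [with Predator=3, Grass=1]  = 3
Deaths = -Births - 3Prey + 6  [with Births=3, Prey=4]  = -9

-9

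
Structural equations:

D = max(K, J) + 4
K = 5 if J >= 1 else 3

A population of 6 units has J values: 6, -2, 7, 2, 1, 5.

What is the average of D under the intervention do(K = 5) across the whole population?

9.5

Under do(K=5), K's equation is replaced by K=5 for every unit. Per-unit D: 10, 9, 11, 9, 9, 9. Mean = 9.5.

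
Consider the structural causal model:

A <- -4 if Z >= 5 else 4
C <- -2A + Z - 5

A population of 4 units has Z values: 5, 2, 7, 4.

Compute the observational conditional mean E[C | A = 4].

E[C|A=4] averages over only the 2 units with A=4 (Z = 2, 4): C = -11, -9, mean -10.

-10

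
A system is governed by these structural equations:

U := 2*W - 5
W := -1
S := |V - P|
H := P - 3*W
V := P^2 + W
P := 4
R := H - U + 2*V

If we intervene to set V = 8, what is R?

30

The intervention breaks the incoming arrows to V: V := P^2 + W no longer applies, and V = 8.
H = P - 3*W  [with P=4, W=-1]  = 7
U = 2*W - 5  [with W=-1]  = -7
R = H - U + 2*V  [with H=7, U=-7, V=8]  = 30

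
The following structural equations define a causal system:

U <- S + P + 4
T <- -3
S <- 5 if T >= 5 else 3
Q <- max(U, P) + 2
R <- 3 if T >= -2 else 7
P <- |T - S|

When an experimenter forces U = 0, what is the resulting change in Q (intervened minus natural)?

Intervening sets U = 0 and removes its equation (U <- S + P + 4).
S = 5 if T >= 5 else 3  [with T=-3]  = 3
P = |T - S|  [with T=-3, S=3]  = 6
Q = max(U, P) + 2  [with U=0, P=6]  = 8
Without intervention: S = 5 if T >= 5 else 3  [with T=-3]  = 3; P = |T - S|  [with T=-3, S=3]  = 6; U = S + P + 4  [with S=3, P=6]  = 13; Q = max(U, P) + 2  [with U=13, P=6]  = 15.
Change = 8 − 15 = -7.

-7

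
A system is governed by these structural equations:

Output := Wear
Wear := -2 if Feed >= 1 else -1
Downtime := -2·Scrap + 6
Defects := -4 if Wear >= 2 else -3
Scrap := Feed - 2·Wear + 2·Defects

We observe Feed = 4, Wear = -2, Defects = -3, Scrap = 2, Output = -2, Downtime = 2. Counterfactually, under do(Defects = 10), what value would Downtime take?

-50

The intervention breaks the incoming arrows to Defects: Defects := -4 if Wear >= 2 else -3 no longer applies, and Defects = 10.
Wear = -2 if Feed >= 1 else -1  [with Feed=4]  = -2
Scrap = Feed - 2·Wear + 2·Defects  [with Feed=4, Wear=-2, Defects=10]  = 28
Downtime = -2·Scrap + 6  [with Scrap=28]  = -50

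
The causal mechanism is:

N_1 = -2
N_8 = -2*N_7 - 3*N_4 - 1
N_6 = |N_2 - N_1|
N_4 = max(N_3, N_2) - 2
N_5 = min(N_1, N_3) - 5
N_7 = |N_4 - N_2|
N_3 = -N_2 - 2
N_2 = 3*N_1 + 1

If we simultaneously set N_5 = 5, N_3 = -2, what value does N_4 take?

-4

Under do(N_5 = 5, N_3 = -2), each intervened variable's structural equation is replaced by its fixed value.
N_2 = 3*N_1 + 1  [with N_1=-2]  = -5
N_4 = max(N_3, N_2) - 2  [with N_3=-2, N_2=-5]  = -4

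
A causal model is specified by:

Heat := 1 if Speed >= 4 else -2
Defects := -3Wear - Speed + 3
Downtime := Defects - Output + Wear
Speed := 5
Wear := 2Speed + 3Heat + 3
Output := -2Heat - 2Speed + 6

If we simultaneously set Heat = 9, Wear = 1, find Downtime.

Under do(Heat = 9, Wear = 1), each intervened variable's structural equation is replaced by its fixed value.
Defects = -3Wear - Speed + 3  [with Wear=1, Speed=5]  = -5
Output = -2Heat - 2Speed + 6  [with Heat=9, Speed=5]  = -22
Downtime = Defects - Output + Wear  [with Defects=-5, Output=-22, Wear=1]  = 18

18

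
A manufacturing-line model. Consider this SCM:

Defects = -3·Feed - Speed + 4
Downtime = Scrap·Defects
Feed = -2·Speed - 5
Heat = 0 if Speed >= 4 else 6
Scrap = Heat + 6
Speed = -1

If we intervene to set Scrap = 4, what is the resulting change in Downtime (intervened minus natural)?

-112

The intervention breaks the incoming arrows to Scrap: Scrap = Heat + 6 no longer applies, and Scrap = 4.
Feed = -2·Speed - 5  [with Speed=-1]  = -3
Defects = -3·Feed - Speed + 4  [with Feed=-3, Speed=-1]  = 14
Downtime = Scrap·Defects  [with Scrap=4, Defects=14]  = 56
Without intervention: Feed = -2·Speed - 5  [with Speed=-1]  = -3; Heat = 0 if Speed >= 4 else 6  [with Speed=-1]  = 6; Defects = -3·Feed - Speed + 4  [with Feed=-3, Speed=-1]  = 14; Scrap = Heat + 6  [with Heat=6]  = 12; Downtime = Scrap·Defects  [with Scrap=12, Defects=14]  = 168.
Change = 56 − 168 = -112.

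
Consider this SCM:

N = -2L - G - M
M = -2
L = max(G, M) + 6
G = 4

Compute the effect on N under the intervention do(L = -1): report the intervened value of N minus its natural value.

The intervention breaks the incoming arrows to L: L = max(G, M) + 6 no longer applies, and L = -1.
N = -2L - G - M  [with L=-1, G=4, M=-2]  = 0
Without intervention: L = max(G, M) + 6  [with G=4, M=-2]  = 10; N = -2L - G - M  [with L=10, G=4, M=-2]  = -22.
Change = 0 − (-22) = 22.

22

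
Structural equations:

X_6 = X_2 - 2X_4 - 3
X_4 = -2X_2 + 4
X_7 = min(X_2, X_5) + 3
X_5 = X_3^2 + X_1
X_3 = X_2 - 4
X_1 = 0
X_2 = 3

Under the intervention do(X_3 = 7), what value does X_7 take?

The intervention breaks the incoming arrows to X_3: X_3 = X_2 - 4 no longer applies, and X_3 = 7.
X_5 = X_3^2 + X_1  [with X_3=7, X_1=0]  = 49
X_7 = min(X_2, X_5) + 3  [with X_2=3, X_5=49]  = 6

6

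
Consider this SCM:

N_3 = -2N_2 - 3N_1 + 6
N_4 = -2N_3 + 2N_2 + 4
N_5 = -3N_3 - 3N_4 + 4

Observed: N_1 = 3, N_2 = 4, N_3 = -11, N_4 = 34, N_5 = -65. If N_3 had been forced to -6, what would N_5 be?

-50

do(N_3=-6) replaces the equation N_3 = -2N_2 - 3N_1 + 6 with the constant N_3 = -6.
N_4 = -2N_3 + 2N_2 + 4  [with N_3=-6, N_2=4]  = 24
N_5 = -3N_3 - 3N_4 + 4  [with N_3=-6, N_4=24]  = -50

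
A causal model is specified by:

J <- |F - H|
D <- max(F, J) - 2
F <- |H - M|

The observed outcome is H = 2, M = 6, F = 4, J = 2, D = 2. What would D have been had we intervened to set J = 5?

Intervening sets J = 5 and removes its equation (J <- |F - H|).
F = |H - M|  [with H=2, M=6]  = 4
D = max(F, J) - 2  [with F=4, J=5]  = 3

3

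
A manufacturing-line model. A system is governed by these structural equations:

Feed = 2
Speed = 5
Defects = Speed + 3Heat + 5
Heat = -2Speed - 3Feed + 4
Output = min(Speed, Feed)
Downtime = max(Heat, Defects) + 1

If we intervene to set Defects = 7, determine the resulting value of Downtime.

8

Under do(Defects=7), the mechanism Defects = Speed + 3Heat + 5 is discarded; Defects is fixed at 7.
Heat = -2Speed - 3Feed + 4  [with Speed=5, Feed=2]  = -12
Downtime = max(Heat, Defects) + 1  [with Heat=-12, Defects=7]  = 8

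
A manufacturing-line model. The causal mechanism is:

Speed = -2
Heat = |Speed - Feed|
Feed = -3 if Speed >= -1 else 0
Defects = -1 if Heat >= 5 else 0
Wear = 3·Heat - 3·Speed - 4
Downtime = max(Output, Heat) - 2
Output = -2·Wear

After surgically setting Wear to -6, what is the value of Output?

12

Under do(Wear=-6), the mechanism Wear = 3·Heat - 3·Speed - 4 is discarded; Wear is fixed at -6.
Output = -2·Wear  [with Wear=-6]  = 12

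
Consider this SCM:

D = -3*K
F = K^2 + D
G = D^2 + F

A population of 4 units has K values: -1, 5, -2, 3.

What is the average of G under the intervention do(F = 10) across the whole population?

97.75

do(F=10) breaks F's dependence on K. With F=10 fixed, G across the units is 19, 235, 46, 91, mean 97.75.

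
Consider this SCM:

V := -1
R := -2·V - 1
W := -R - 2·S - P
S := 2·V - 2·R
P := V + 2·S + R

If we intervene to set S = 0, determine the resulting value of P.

The intervention breaks the incoming arrows to S: S := 2·V - 2·R no longer applies, and S = 0.
R = -2·V - 1  [with V=-1]  = 1
P = V + 2·S + R  [with V=-1, S=0, R=1]  = 0

0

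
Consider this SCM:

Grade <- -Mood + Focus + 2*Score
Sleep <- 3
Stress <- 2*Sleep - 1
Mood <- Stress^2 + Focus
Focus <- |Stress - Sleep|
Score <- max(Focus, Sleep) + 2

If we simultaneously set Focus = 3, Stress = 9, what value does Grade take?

Setting Focus = 3, Stress = 9 by intervention discards those variables' equations.
Score = max(Focus, Sleep) + 2  [with Focus=3, Sleep=3]  = 5
Mood = Stress^2 + Focus  [with Stress=9, Focus=3]  = 84
Grade = -Mood + Focus + 2*Score  [with Mood=84, Focus=3, Score=5]  = -71

-71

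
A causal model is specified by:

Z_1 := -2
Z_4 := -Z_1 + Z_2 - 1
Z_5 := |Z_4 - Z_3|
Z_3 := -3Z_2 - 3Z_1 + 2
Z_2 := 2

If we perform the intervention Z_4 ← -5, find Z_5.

Intervening sets Z_4 = -5 and removes its equation (Z_4 := -Z_1 + Z_2 - 1).
Z_3 = -3Z_2 - 3Z_1 + 2  [with Z_2=2, Z_1=-2]  = 2
Z_5 = |Z_4 - Z_3|  [with Z_4=-5, Z_3=2]  = 7

7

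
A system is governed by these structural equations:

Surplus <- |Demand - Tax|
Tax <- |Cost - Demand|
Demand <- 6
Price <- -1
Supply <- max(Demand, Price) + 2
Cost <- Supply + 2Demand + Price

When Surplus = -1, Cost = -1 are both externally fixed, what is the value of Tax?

7

Setting Surplus = -1, Cost = -1 by intervention discards those variables' equations.
Tax = |Cost - Demand|  [with Cost=-1, Demand=6]  = 7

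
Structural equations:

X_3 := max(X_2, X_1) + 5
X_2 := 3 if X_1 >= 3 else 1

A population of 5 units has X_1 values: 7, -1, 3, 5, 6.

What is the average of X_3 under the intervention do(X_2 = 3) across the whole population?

Under do(X_2=3), X_2's equation is replaced by X_2=3 for every unit. Per-unit X_3: 12, 8, 8, 10, 11. Mean = 9.8.

9.8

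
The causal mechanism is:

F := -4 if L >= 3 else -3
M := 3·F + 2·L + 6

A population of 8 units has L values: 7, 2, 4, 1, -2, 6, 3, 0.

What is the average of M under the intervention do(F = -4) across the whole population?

-0.75

Under do(F=-4), F's equation is replaced by F=-4 for every unit. Per-unit M: 8, -2, 2, -4, -10, 6, 0, -6. Mean = -0.75.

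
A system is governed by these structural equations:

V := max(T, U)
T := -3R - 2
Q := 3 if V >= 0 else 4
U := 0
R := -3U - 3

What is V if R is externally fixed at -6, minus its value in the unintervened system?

9

Under do(R=-6), the mechanism R := -3U - 3 is discarded; R is fixed at -6.
T = -3R - 2  [with R=-6]  = 16
V = max(T, U)  [with T=16, U=0]  = 16
Without intervention: R = -3U - 3  [with U=0]  = -3; T = -3R - 2  [with R=-3]  = 7; V = max(T, U)  [with T=7, U=0]  = 7.
Change = 16 − 7 = 9.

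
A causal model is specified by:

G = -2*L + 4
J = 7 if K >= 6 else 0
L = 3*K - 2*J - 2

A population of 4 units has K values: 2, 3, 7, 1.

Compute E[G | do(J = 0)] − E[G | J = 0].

-7.5

Under do(J=0), J's equation is replaced by J=0 for every unit. Per-unit G: -4, -10, -34, 2. Mean = -11.5.
Conditioning on J=0 selects the 3 unit(s) with K ∈ {2, 3, 1}. Their G values: -4, -10, 2. Mean = -4.
Difference = -11.5 − (-4) = -7.5.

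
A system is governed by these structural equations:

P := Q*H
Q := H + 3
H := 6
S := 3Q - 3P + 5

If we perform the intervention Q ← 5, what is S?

Under do(Q=5), the mechanism Q := H + 3 is discarded; Q is fixed at 5.
P = Q*H  [with Q=5, H=6]  = 30
S = 3Q - 3P + 5  [with Q=5, P=30]  = -70

-70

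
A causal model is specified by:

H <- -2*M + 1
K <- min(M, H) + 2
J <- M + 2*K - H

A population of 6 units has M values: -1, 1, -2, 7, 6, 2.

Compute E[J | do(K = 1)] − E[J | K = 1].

6.5

The intervention sets K=1 in all 6 units regardless of M. Recomputing J per unit gives -2, 4, -5, 22, 19, 7; average 7.5.
Observing K=1 restricts to units where K's equation naturally yields 1: M ∈ {-1, 1}. In that subpopulation J = -2, 4, mean 1.
Difference = 7.5 − 1 = 6.5.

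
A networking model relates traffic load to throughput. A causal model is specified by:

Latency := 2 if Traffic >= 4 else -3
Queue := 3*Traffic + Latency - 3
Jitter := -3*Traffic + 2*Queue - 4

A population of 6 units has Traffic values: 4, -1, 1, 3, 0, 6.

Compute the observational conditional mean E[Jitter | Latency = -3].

Observing Latency=-3 restricts to units where Latency's equation naturally yields -3: Traffic ∈ {-1, 1, 3, 0}. In that subpopulation Jitter = -19, -13, -7, -16, mean -13.75.

-13.75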